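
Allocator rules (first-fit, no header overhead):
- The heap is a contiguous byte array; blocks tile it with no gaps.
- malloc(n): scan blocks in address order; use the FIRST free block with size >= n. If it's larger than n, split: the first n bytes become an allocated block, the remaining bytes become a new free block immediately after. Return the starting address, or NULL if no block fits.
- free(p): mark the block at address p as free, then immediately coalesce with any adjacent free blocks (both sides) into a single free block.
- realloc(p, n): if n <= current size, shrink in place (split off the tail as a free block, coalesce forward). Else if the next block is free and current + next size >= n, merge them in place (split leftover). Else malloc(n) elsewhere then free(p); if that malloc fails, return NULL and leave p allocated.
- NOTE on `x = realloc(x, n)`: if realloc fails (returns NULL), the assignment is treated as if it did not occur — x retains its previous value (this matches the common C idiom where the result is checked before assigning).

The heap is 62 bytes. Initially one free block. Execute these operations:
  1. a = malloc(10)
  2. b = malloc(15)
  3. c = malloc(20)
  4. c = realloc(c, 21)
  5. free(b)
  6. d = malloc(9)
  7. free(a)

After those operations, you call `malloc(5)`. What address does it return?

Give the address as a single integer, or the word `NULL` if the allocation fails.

Answer: 0

Derivation:
Op 1: a = malloc(10) -> a = 0; heap: [0-9 ALLOC][10-61 FREE]
Op 2: b = malloc(15) -> b = 10; heap: [0-9 ALLOC][10-24 ALLOC][25-61 FREE]
Op 3: c = malloc(20) -> c = 25; heap: [0-9 ALLOC][10-24 ALLOC][25-44 ALLOC][45-61 FREE]
Op 4: c = realloc(c, 21) -> c = 25; heap: [0-9 ALLOC][10-24 ALLOC][25-45 ALLOC][46-61 FREE]
Op 5: free(b) -> (freed b); heap: [0-9 ALLOC][10-24 FREE][25-45 ALLOC][46-61 FREE]
Op 6: d = malloc(9) -> d = 10; heap: [0-9 ALLOC][10-18 ALLOC][19-24 FREE][25-45 ALLOC][46-61 FREE]
Op 7: free(a) -> (freed a); heap: [0-9 FREE][10-18 ALLOC][19-24 FREE][25-45 ALLOC][46-61 FREE]
malloc(5): first-fit scan over [0-9 FREE][10-18 ALLOC][19-24 FREE][25-45 ALLOC][46-61 FREE] -> 0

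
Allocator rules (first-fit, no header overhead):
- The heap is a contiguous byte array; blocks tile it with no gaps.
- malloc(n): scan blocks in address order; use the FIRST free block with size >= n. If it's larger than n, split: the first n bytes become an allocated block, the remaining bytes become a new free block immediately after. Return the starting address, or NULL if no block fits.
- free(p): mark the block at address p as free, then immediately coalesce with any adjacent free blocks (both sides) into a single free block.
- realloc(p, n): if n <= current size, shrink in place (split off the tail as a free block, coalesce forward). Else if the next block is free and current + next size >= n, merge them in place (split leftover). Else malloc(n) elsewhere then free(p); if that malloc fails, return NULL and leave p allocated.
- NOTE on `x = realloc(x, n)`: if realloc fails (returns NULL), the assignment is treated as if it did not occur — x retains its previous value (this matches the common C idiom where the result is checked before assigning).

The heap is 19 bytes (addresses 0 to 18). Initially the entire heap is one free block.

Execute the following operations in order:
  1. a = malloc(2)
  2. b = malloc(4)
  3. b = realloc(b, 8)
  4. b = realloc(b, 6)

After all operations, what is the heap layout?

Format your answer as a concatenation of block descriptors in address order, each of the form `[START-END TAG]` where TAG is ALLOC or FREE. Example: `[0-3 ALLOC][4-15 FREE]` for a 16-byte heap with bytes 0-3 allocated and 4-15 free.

Op 1: a = malloc(2) -> a = 0; heap: [0-1 ALLOC][2-18 FREE]
Op 2: b = malloc(4) -> b = 2; heap: [0-1 ALLOC][2-5 ALLOC][6-18 FREE]
Op 3: b = realloc(b, 8) -> b = 2; heap: [0-1 ALLOC][2-9 ALLOC][10-18 FREE]
Op 4: b = realloc(b, 6) -> b = 2; heap: [0-1 ALLOC][2-7 ALLOC][8-18 FREE]

Answer: [0-1 ALLOC][2-7 ALLOC][8-18 FREE]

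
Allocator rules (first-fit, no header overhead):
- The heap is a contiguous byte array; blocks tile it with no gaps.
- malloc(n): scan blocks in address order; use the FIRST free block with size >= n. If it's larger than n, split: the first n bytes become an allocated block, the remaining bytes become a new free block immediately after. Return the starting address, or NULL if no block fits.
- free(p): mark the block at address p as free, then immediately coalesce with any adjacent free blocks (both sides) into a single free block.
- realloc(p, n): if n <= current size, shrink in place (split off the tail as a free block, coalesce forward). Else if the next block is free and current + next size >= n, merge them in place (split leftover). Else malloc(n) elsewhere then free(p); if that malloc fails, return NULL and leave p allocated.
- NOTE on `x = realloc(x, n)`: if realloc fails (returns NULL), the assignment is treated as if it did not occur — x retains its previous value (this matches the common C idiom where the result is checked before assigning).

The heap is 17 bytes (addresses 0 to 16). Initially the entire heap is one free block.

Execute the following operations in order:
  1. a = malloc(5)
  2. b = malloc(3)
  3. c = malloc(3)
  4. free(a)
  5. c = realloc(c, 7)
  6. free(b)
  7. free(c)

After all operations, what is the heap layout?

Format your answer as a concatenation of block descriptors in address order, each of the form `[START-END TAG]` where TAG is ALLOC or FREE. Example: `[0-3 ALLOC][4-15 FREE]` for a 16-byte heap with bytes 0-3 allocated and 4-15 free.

Op 1: a = malloc(5) -> a = 0; heap: [0-4 ALLOC][5-16 FREE]
Op 2: b = malloc(3) -> b = 5; heap: [0-4 ALLOC][5-7 ALLOC][8-16 FREE]
Op 3: c = malloc(3) -> c = 8; heap: [0-4 ALLOC][5-7 ALLOC][8-10 ALLOC][11-16 FREE]
Op 4: free(a) -> (freed a); heap: [0-4 FREE][5-7 ALLOC][8-10 ALLOC][11-16 FREE]
Op 5: c = realloc(c, 7) -> c = 8; heap: [0-4 FREE][5-7 ALLOC][8-14 ALLOC][15-16 FREE]
Op 6: free(b) -> (freed b); heap: [0-7 FREE][8-14 ALLOC][15-16 FREE]
Op 7: free(c) -> (freed c); heap: [0-16 FREE]

Answer: [0-16 FREE]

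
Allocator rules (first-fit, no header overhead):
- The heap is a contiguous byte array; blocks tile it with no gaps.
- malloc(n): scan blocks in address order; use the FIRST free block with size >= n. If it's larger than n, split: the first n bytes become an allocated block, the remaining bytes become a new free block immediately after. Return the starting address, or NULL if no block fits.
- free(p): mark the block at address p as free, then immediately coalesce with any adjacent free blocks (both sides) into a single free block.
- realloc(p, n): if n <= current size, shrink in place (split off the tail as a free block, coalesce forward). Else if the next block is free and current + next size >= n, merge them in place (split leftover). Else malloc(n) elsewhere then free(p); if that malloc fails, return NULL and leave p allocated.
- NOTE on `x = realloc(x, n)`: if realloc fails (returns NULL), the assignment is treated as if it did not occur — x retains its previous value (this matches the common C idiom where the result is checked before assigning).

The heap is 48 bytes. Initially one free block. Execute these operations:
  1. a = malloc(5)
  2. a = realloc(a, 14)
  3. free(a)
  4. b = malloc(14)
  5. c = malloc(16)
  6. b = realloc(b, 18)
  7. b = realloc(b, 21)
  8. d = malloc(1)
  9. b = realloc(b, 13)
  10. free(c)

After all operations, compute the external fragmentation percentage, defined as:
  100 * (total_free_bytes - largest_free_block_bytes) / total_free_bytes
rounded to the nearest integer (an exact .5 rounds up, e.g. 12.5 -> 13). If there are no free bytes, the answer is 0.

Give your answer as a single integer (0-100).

Op 1: a = malloc(5) -> a = 0; heap: [0-4 ALLOC][5-47 FREE]
Op 2: a = realloc(a, 14) -> a = 0; heap: [0-13 ALLOC][14-47 FREE]
Op 3: free(a) -> (freed a); heap: [0-47 FREE]
Op 4: b = malloc(14) -> b = 0; heap: [0-13 ALLOC][14-47 FREE]
Op 5: c = malloc(16) -> c = 14; heap: [0-13 ALLOC][14-29 ALLOC][30-47 FREE]
Op 6: b = realloc(b, 18) -> b = 30; heap: [0-13 FREE][14-29 ALLOC][30-47 ALLOC]
Op 7: b = realloc(b, 21) -> NULL (b unchanged); heap: [0-13 FREE][14-29 ALLOC][30-47 ALLOC]
Op 8: d = malloc(1) -> d = 0; heap: [0-0 ALLOC][1-13 FREE][14-29 ALLOC][30-47 ALLOC]
Op 9: b = realloc(b, 13) -> b = 30; heap: [0-0 ALLOC][1-13 FREE][14-29 ALLOC][30-42 ALLOC][43-47 FREE]
Op 10: free(c) -> (freed c); heap: [0-0 ALLOC][1-29 FREE][30-42 ALLOC][43-47 FREE]
Free blocks: [29 5] total_free=34 largest=29 -> 100*(34-29)/34 = 500/34 ≈ 14.706 -> rounds to 15

Answer: 15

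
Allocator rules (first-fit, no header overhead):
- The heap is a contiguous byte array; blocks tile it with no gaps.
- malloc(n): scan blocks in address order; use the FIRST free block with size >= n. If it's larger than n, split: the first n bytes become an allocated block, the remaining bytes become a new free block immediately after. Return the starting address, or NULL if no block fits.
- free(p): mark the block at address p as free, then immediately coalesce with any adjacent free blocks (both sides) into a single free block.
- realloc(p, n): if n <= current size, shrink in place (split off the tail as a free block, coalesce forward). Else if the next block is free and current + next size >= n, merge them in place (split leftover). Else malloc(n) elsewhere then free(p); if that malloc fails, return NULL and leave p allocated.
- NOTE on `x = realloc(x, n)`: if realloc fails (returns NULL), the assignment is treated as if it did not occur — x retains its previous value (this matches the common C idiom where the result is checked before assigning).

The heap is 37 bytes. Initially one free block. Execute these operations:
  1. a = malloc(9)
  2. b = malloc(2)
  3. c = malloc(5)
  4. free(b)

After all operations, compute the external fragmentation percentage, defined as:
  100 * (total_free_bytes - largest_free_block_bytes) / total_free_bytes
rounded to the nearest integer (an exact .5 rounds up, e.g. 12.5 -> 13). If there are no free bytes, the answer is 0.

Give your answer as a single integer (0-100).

Op 1: a = malloc(9) -> a = 0; heap: [0-8 ALLOC][9-36 FREE]
Op 2: b = malloc(2) -> b = 9; heap: [0-8 ALLOC][9-10 ALLOC][11-36 FREE]
Op 3: c = malloc(5) -> c = 11; heap: [0-8 ALLOC][9-10 ALLOC][11-15 ALLOC][16-36 FREE]
Op 4: free(b) -> (freed b); heap: [0-8 ALLOC][9-10 FREE][11-15 ALLOC][16-36 FREE]
Free blocks: [2 21] total_free=23 largest=21 -> 100*(23-21)/23 = 200/23 ≈ 8.696 -> rounds to 9

Answer: 9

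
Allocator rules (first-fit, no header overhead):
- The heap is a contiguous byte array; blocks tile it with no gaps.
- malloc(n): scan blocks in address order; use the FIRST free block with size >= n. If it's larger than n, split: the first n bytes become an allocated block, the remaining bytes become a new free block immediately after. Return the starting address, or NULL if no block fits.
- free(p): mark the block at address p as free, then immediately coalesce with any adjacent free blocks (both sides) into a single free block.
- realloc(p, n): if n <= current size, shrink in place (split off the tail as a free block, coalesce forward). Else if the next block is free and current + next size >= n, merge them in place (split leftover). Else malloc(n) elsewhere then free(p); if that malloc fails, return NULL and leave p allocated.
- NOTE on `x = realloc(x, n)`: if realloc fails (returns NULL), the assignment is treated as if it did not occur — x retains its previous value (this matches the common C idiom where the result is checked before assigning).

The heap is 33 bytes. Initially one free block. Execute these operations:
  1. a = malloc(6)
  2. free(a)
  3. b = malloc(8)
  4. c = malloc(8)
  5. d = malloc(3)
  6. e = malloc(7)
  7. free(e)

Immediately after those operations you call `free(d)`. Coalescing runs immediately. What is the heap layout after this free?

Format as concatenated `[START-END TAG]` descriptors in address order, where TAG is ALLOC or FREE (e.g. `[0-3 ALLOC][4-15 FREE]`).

Answer: [0-7 ALLOC][8-15 ALLOC][16-32 FREE]

Derivation:
Op 1: a = malloc(6) -> a = 0; heap: [0-5 ALLOC][6-32 FREE]
Op 2: free(a) -> (freed a); heap: [0-32 FREE]
Op 3: b = malloc(8) -> b = 0; heap: [0-7 ALLOC][8-32 FREE]
Op 4: c = malloc(8) -> c = 8; heap: [0-7 ALLOC][8-15 ALLOC][16-32 FREE]
Op 5: d = malloc(3) -> d = 16; heap: [0-7 ALLOC][8-15 ALLOC][16-18 ALLOC][19-32 FREE]
Op 6: e = malloc(7) -> e = 19; heap: [0-7 ALLOC][8-15 ALLOC][16-18 ALLOC][19-25 ALLOC][26-32 FREE]
Op 7: free(e) -> (freed e); heap: [0-7 ALLOC][8-15 ALLOC][16-18 ALLOC][19-32 FREE]
free(d): d = 16 -> block [16-18 ALLOC]; mark free, coalesce with adjacent free neighbors -> [0-7 ALLOC][8-15 ALLOC][16-32 FREE]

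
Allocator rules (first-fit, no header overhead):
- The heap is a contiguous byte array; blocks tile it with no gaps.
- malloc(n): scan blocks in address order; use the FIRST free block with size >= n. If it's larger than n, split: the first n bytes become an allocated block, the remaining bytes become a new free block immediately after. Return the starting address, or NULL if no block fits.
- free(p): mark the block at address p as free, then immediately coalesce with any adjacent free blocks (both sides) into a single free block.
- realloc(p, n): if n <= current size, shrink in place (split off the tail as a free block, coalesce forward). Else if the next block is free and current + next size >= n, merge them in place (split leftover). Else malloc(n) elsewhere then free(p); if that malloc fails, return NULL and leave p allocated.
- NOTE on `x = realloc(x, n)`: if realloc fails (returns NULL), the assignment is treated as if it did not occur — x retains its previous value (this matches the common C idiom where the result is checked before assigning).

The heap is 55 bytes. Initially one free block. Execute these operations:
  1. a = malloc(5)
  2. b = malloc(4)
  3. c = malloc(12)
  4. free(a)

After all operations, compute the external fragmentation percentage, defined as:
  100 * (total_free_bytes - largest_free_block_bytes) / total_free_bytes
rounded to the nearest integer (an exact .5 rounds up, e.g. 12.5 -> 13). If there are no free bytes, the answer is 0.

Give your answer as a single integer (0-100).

Op 1: a = malloc(5) -> a = 0; heap: [0-4 ALLOC][5-54 FREE]
Op 2: b = malloc(4) -> b = 5; heap: [0-4 ALLOC][5-8 ALLOC][9-54 FREE]
Op 3: c = malloc(12) -> c = 9; heap: [0-4 ALLOC][5-8 ALLOC][9-20 ALLOC][21-54 FREE]
Op 4: free(a) -> (freed a); heap: [0-4 FREE][5-8 ALLOC][9-20 ALLOC][21-54 FREE]
Free blocks: [5 34] total_free=39 largest=34 -> 100*(39-34)/39 = 500/39 ≈ 12.821 -> rounds to 13

Answer: 13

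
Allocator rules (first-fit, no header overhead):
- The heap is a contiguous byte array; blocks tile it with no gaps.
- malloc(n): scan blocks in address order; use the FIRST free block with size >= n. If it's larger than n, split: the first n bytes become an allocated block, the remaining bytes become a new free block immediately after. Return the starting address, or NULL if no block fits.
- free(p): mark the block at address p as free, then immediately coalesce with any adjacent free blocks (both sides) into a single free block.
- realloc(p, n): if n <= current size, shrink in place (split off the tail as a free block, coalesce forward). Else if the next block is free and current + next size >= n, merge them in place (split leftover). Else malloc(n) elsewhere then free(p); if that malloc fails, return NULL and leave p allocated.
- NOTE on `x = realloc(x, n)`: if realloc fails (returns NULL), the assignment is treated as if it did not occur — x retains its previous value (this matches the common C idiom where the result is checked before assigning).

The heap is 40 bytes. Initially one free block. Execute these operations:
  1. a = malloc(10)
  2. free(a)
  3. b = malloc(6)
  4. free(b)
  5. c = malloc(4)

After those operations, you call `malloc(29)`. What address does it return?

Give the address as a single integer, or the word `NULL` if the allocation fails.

Answer: 4

Derivation:
Op 1: a = malloc(10) -> a = 0; heap: [0-9 ALLOC][10-39 FREE]
Op 2: free(a) -> (freed a); heap: [0-39 FREE]
Op 3: b = malloc(6) -> b = 0; heap: [0-5 ALLOC][6-39 FREE]
Op 4: free(b) -> (freed b); heap: [0-39 FREE]
Op 5: c = malloc(4) -> c = 0; heap: [0-3 ALLOC][4-39 FREE]
malloc(29): first-fit scan over [0-3 ALLOC][4-39 FREE] -> 4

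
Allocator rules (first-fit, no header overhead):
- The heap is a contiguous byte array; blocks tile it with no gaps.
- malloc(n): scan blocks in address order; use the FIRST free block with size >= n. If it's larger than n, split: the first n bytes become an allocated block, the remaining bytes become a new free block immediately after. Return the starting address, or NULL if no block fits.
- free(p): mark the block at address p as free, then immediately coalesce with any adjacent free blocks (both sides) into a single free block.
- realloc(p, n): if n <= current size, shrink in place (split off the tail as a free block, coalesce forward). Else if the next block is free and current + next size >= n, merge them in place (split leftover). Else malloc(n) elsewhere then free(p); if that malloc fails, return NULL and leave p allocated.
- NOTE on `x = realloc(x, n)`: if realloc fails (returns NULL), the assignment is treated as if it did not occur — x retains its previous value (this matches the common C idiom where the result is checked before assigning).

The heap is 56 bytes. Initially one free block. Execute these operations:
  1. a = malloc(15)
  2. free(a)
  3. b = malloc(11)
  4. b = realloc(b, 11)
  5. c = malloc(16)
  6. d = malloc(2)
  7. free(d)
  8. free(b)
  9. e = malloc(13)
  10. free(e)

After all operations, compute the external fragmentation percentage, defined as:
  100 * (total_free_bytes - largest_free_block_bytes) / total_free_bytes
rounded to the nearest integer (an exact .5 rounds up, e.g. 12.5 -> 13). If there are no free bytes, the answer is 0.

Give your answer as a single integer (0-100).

Answer: 28

Derivation:
Op 1: a = malloc(15) -> a = 0; heap: [0-14 ALLOC][15-55 FREE]
Op 2: free(a) -> (freed a); heap: [0-55 FREE]
Op 3: b = malloc(11) -> b = 0; heap: [0-10 ALLOC][11-55 FREE]
Op 4: b = realloc(b, 11) -> b = 0; heap: [0-10 ALLOC][11-55 FREE]
Op 5: c = malloc(16) -> c = 11; heap: [0-10 ALLOC][11-26 ALLOC][27-55 FREE]
Op 6: d = malloc(2) -> d = 27; heap: [0-10 ALLOC][11-26 ALLOC][27-28 ALLOC][29-55 FREE]
Op 7: free(d) -> (freed d); heap: [0-10 ALLOC][11-26 ALLOC][27-55 FREE]
Op 8: free(b) -> (freed b); heap: [0-10 FREE][11-26 ALLOC][27-55 FREE]
Op 9: e = malloc(13) -> e = 27; heap: [0-10 FREE][11-26 ALLOC][27-39 ALLOC][40-55 FREE]
Op 10: free(e) -> (freed e); heap: [0-10 FREE][11-26 ALLOC][27-55 FREE]
Free blocks: [11 29] total_free=40 largest=29 -> 100*(40-29)/40 = 1100/40 = 27.5 -> rounds to 28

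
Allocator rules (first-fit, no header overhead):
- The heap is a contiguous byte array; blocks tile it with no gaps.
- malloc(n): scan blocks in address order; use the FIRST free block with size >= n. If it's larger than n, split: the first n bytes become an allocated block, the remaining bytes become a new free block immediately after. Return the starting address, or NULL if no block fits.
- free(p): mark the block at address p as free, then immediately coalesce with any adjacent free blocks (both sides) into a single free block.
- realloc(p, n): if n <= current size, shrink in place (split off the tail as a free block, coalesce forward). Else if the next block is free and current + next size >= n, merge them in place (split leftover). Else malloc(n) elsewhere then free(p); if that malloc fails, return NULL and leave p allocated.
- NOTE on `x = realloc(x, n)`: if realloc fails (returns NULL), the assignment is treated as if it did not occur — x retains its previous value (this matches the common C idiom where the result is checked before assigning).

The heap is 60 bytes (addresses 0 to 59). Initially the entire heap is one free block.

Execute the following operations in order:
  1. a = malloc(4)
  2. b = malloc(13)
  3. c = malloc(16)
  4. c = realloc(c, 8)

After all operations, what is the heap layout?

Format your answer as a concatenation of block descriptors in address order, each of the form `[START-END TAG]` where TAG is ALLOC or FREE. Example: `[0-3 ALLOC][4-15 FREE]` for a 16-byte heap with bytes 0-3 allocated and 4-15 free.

Op 1: a = malloc(4) -> a = 0; heap: [0-3 ALLOC][4-59 FREE]
Op 2: b = malloc(13) -> b = 4; heap: [0-3 ALLOC][4-16 ALLOC][17-59 FREE]
Op 3: c = malloc(16) -> c = 17; heap: [0-3 ALLOC][4-16 ALLOC][17-32 ALLOC][33-59 FREE]
Op 4: c = realloc(c, 8) -> c = 17; heap: [0-3 ALLOC][4-16 ALLOC][17-24 ALLOC][25-59 FREE]

Answer: [0-3 ALLOC][4-16 ALLOC][17-24 ALLOC][25-59 FREE]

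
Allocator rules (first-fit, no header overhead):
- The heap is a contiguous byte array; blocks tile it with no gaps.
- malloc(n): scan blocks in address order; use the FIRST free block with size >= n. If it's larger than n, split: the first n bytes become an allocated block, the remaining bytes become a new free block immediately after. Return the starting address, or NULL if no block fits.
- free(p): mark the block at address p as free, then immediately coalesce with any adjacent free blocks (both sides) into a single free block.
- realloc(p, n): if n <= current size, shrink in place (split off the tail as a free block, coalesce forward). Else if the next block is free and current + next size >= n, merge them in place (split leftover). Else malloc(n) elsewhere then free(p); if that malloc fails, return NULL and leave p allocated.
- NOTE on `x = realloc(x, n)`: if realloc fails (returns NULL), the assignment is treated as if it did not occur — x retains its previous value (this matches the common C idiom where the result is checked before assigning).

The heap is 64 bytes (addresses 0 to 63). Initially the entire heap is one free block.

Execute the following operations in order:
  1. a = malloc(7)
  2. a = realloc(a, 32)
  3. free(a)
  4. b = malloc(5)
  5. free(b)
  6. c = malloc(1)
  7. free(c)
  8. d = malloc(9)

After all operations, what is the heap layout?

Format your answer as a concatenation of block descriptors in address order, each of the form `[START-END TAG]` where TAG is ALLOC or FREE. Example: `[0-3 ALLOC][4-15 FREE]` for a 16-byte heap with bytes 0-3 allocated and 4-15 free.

Answer: [0-8 ALLOC][9-63 FREE]

Derivation:
Op 1: a = malloc(7) -> a = 0; heap: [0-6 ALLOC][7-63 FREE]
Op 2: a = realloc(a, 32) -> a = 0; heap: [0-31 ALLOC][32-63 FREE]
Op 3: free(a) -> (freed a); heap: [0-63 FREE]
Op 4: b = malloc(5) -> b = 0; heap: [0-4 ALLOC][5-63 FREE]
Op 5: free(b) -> (freed b); heap: [0-63 FREE]
Op 6: c = malloc(1) -> c = 0; heap: [0-0 ALLOC][1-63 FREE]
Op 7: free(c) -> (freed c); heap: [0-63 FREE]
Op 8: d = malloc(9) -> d = 0; heap: [0-8 ALLOC][9-63 FREE]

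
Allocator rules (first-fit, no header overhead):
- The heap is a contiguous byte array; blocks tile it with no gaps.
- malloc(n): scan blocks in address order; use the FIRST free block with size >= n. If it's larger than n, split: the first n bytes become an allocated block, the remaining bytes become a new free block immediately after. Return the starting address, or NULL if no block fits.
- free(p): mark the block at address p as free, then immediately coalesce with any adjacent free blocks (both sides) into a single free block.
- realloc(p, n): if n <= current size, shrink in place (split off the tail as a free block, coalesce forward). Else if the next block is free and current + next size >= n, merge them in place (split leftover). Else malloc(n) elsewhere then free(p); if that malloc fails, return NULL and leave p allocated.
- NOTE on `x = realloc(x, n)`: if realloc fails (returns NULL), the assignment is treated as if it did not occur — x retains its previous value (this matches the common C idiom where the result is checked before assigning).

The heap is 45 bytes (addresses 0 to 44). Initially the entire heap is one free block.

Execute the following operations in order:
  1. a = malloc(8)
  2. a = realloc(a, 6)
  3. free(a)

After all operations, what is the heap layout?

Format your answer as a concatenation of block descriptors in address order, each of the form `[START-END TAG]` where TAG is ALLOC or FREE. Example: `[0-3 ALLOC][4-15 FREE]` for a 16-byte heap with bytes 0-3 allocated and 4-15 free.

Answer: [0-44 FREE]

Derivation:
Op 1: a = malloc(8) -> a = 0; heap: [0-7 ALLOC][8-44 FREE]
Op 2: a = realloc(a, 6) -> a = 0; heap: [0-5 ALLOC][6-44 FREE]
Op 3: free(a) -> (freed a); heap: [0-44 FREE]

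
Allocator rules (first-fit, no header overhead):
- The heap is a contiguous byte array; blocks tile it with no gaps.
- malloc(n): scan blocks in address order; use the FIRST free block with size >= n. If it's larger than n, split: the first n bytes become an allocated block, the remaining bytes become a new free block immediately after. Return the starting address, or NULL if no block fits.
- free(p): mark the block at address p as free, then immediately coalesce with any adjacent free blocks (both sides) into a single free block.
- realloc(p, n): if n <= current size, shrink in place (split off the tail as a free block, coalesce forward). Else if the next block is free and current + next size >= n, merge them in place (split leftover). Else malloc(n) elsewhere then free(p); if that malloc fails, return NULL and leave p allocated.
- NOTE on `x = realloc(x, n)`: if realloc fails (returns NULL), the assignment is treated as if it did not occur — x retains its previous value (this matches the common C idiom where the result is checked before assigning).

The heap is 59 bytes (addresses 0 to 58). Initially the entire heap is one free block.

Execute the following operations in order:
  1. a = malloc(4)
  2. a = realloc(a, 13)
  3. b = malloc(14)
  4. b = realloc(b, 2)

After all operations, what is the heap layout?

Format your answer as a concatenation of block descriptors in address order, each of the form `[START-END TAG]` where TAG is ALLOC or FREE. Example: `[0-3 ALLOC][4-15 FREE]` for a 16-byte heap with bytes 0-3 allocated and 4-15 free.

Answer: [0-12 ALLOC][13-14 ALLOC][15-58 FREE]

Derivation:
Op 1: a = malloc(4) -> a = 0; heap: [0-3 ALLOC][4-58 FREE]
Op 2: a = realloc(a, 13) -> a = 0; heap: [0-12 ALLOC][13-58 FREE]
Op 3: b = malloc(14) -> b = 13; heap: [0-12 ALLOC][13-26 ALLOC][27-58 FREE]
Op 4: b = realloc(b, 2) -> b = 13; heap: [0-12 ALLOC][13-14 ALLOC][15-58 FREE]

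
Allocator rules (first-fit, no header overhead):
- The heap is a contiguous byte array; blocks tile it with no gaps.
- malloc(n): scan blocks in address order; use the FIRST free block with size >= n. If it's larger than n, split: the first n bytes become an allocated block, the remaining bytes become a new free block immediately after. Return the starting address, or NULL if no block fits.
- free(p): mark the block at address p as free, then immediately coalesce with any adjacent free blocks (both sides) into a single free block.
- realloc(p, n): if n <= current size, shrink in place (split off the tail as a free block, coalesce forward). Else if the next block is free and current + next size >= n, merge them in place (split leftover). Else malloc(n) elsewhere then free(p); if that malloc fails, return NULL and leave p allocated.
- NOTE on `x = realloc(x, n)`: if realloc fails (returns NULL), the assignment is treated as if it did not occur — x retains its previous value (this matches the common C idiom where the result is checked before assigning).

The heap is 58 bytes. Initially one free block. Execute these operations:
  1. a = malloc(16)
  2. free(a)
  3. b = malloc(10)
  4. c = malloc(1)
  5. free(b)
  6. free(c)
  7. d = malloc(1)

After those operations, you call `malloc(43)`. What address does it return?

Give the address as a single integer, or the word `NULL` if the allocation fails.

Op 1: a = malloc(16) -> a = 0; heap: [0-15 ALLOC][16-57 FREE]
Op 2: free(a) -> (freed a); heap: [0-57 FREE]
Op 3: b = malloc(10) -> b = 0; heap: [0-9 ALLOC][10-57 FREE]
Op 4: c = malloc(1) -> c = 10; heap: [0-9 ALLOC][10-10 ALLOC][11-57 FREE]
Op 5: free(b) -> (freed b); heap: [0-9 FREE][10-10 ALLOC][11-57 FREE]
Op 6: free(c) -> (freed c); heap: [0-57 FREE]
Op 7: d = malloc(1) -> d = 0; heap: [0-0 ALLOC][1-57 FREE]
malloc(43): first-fit scan over [0-0 ALLOC][1-57 FREE] -> 1

Answer: 1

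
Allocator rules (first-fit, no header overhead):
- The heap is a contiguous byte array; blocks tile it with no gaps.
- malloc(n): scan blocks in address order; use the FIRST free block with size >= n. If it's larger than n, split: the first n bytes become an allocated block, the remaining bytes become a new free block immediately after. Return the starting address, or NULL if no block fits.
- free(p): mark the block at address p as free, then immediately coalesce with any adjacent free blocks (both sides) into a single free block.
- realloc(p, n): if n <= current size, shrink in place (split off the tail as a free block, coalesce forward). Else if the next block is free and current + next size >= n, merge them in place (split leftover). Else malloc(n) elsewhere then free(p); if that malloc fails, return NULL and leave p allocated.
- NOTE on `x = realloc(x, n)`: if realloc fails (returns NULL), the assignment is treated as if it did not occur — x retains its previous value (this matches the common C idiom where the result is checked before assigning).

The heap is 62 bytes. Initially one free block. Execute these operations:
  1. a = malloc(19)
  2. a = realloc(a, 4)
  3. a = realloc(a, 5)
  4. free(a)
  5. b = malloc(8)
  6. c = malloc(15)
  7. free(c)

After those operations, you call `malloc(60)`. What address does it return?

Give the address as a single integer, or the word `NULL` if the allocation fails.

Op 1: a = malloc(19) -> a = 0; heap: [0-18 ALLOC][19-61 FREE]
Op 2: a = realloc(a, 4) -> a = 0; heap: [0-3 ALLOC][4-61 FREE]
Op 3: a = realloc(a, 5) -> a = 0; heap: [0-4 ALLOC][5-61 FREE]
Op 4: free(a) -> (freed a); heap: [0-61 FREE]
Op 5: b = malloc(8) -> b = 0; heap: [0-7 ALLOC][8-61 FREE]
Op 6: c = malloc(15) -> c = 8; heap: [0-7 ALLOC][8-22 ALLOC][23-61 FREE]
Op 7: free(c) -> (freed c); heap: [0-7 ALLOC][8-61 FREE]
malloc(60): first-fit scan over [0-7 ALLOC][8-61 FREE] -> NULL

Answer: NULL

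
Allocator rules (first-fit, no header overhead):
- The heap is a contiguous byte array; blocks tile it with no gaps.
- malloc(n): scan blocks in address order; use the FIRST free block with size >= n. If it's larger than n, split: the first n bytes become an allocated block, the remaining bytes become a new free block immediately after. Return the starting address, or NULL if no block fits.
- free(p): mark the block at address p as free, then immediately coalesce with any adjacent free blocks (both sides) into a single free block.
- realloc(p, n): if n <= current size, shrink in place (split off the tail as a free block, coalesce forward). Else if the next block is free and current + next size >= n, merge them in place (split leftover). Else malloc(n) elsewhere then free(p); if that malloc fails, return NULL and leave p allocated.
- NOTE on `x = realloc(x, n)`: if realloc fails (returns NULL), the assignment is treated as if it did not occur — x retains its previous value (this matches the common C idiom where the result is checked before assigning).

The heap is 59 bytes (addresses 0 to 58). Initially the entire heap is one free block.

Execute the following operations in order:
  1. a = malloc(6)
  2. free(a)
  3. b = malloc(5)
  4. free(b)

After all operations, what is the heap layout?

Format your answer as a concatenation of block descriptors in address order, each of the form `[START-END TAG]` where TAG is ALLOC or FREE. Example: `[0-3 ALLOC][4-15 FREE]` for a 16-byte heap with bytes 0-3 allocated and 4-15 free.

Answer: [0-58 FREE]

Derivation:
Op 1: a = malloc(6) -> a = 0; heap: [0-5 ALLOC][6-58 FREE]
Op 2: free(a) -> (freed a); heap: [0-58 FREE]
Op 3: b = malloc(5) -> b = 0; heap: [0-4 ALLOC][5-58 FREE]
Op 4: free(b) -> (freed b); heap: [0-58 FREE]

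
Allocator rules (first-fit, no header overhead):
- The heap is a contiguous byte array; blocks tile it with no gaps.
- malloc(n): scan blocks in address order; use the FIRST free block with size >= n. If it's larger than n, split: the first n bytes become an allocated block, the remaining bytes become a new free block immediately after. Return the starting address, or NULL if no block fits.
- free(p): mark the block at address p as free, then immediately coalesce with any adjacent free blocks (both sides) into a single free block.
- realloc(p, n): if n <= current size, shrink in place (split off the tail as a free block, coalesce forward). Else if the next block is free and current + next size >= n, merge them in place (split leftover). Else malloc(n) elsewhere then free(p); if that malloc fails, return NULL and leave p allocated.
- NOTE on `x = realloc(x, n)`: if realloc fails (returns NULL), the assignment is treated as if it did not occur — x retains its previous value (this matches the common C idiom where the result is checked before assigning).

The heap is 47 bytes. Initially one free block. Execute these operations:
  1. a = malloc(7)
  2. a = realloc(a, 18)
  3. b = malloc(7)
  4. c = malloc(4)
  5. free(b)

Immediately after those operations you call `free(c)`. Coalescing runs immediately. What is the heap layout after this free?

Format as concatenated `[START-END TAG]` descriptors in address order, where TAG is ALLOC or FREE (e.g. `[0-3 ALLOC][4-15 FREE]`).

Op 1: a = malloc(7) -> a = 0; heap: [0-6 ALLOC][7-46 FREE]
Op 2: a = realloc(a, 18) -> a = 0; heap: [0-17 ALLOC][18-46 FREE]
Op 3: b = malloc(7) -> b = 18; heap: [0-17 ALLOC][18-24 ALLOC][25-46 FREE]
Op 4: c = malloc(4) -> c = 25; heap: [0-17 ALLOC][18-24 ALLOC][25-28 ALLOC][29-46 FREE]
Op 5: free(b) -> (freed b); heap: [0-17 ALLOC][18-24 FREE][25-28 ALLOC][29-46 FREE]
free(c): c = 25 -> block [25-28 ALLOC]; mark free, coalesce with adjacent free neighbors -> [0-17 ALLOC][18-46 FREE]

Answer: [0-17 ALLOC][18-46 FREE]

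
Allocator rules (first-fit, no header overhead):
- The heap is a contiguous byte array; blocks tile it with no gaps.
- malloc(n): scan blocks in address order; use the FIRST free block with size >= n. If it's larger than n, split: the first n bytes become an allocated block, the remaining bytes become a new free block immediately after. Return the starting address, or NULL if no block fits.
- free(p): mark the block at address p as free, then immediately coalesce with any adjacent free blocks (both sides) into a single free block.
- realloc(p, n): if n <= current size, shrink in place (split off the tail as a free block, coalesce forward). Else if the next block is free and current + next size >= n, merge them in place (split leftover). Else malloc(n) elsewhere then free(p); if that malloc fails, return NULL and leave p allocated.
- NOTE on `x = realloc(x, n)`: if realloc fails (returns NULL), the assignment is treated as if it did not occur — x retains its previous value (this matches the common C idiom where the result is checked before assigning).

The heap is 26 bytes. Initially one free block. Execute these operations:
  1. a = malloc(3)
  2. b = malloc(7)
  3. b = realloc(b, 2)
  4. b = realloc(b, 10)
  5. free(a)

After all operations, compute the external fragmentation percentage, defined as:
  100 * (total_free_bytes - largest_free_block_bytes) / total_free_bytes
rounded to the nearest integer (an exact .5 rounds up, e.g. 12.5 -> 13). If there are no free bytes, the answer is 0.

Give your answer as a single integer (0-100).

Op 1: a = malloc(3) -> a = 0; heap: [0-2 ALLOC][3-25 FREE]
Op 2: b = malloc(7) -> b = 3; heap: [0-2 ALLOC][3-9 ALLOC][10-25 FREE]
Op 3: b = realloc(b, 2) -> b = 3; heap: [0-2 ALLOC][3-4 ALLOC][5-25 FREE]
Op 4: b = realloc(b, 10) -> b = 3; heap: [0-2 ALLOC][3-12 ALLOC][13-25 FREE]
Op 5: free(a) -> (freed a); heap: [0-2 FREE][3-12 ALLOC][13-25 FREE]
Free blocks: [3 13] total_free=16 largest=13 -> 100*(16-13)/16 = 300/16 = 18.75 -> rounds to 19

Answer: 19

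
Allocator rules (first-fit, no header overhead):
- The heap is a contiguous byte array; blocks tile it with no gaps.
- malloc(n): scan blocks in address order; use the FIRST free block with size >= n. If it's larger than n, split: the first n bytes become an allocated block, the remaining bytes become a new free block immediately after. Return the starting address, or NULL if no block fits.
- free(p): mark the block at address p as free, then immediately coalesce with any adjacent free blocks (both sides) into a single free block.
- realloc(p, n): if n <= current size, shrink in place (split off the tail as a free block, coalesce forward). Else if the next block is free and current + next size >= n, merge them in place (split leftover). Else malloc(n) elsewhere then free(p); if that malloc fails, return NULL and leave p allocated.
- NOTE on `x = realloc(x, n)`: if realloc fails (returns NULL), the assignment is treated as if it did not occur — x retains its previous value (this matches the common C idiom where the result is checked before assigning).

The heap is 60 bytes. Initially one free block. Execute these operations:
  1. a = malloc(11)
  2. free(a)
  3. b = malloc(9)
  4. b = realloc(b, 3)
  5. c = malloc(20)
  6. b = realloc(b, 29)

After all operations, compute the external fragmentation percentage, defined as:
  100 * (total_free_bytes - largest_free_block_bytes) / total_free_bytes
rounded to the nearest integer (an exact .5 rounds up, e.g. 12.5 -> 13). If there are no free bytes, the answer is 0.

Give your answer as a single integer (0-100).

Op 1: a = malloc(11) -> a = 0; heap: [0-10 ALLOC][11-59 FREE]
Op 2: free(a) -> (freed a); heap: [0-59 FREE]
Op 3: b = malloc(9) -> b = 0; heap: [0-8 ALLOC][9-59 FREE]
Op 4: b = realloc(b, 3) -> b = 0; heap: [0-2 ALLOC][3-59 FREE]
Op 5: c = malloc(20) -> c = 3; heap: [0-2 ALLOC][3-22 ALLOC][23-59 FREE]
Op 6: b = realloc(b, 29) -> b = 23; heap: [0-2 FREE][3-22 ALLOC][23-51 ALLOC][52-59 FREE]
Free blocks: [3 8] total_free=11 largest=8 -> 100*(11-8)/11 = 300/11 ≈ 27.273 -> rounds to 27

Answer: 27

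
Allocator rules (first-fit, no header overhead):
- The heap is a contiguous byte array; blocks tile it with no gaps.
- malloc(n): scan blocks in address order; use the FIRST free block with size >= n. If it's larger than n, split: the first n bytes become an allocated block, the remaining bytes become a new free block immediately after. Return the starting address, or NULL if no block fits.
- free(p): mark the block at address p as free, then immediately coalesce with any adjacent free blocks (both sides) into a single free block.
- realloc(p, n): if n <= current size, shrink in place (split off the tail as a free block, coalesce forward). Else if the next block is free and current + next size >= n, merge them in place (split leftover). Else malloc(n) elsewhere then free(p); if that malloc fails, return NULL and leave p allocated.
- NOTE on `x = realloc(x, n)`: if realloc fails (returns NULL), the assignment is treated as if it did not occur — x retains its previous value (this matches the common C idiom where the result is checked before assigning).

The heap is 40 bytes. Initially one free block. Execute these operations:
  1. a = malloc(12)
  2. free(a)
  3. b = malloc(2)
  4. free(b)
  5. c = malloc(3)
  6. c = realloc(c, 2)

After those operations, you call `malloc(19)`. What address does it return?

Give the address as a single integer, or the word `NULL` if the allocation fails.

Op 1: a = malloc(12) -> a = 0; heap: [0-11 ALLOC][12-39 FREE]
Op 2: free(a) -> (freed a); heap: [0-39 FREE]
Op 3: b = malloc(2) -> b = 0; heap: [0-1 ALLOC][2-39 FREE]
Op 4: free(b) -> (freed b); heap: [0-39 FREE]
Op 5: c = malloc(3) -> c = 0; heap: [0-2 ALLOC][3-39 FREE]
Op 6: c = realloc(c, 2) -> c = 0; heap: [0-1 ALLOC][2-39 FREE]
malloc(19): first-fit scan over [0-1 ALLOC][2-39 FREE] -> 2

Answer: 2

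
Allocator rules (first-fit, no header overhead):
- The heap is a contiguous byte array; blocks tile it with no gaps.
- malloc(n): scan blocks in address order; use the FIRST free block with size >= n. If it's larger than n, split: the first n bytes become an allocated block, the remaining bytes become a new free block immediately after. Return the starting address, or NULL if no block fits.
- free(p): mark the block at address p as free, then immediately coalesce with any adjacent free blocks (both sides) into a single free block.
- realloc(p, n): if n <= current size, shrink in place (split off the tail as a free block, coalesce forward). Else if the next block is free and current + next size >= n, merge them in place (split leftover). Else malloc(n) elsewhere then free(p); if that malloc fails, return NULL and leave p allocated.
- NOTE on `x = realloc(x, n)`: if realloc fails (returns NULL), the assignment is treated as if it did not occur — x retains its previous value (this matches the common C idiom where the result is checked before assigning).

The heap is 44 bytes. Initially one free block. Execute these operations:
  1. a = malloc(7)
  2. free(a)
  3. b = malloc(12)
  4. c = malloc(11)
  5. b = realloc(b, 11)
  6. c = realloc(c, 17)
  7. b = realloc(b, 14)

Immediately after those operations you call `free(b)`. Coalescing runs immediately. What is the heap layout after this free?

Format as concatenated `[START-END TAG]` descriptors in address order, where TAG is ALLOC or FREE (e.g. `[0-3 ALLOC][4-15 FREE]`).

Op 1: a = malloc(7) -> a = 0; heap: [0-6 ALLOC][7-43 FREE]
Op 2: free(a) -> (freed a); heap: [0-43 FREE]
Op 3: b = malloc(12) -> b = 0; heap: [0-11 ALLOC][12-43 FREE]
Op 4: c = malloc(11) -> c = 12; heap: [0-11 ALLOC][12-22 ALLOC][23-43 FREE]
Op 5: b = realloc(b, 11) -> b = 0; heap: [0-10 ALLOC][11-11 FREE][12-22 ALLOC][23-43 FREE]
Op 6: c = realloc(c, 17) -> c = 12; heap: [0-10 ALLOC][11-11 FREE][12-28 ALLOC][29-43 FREE]
Op 7: b = realloc(b, 14) -> b = 29; heap: [0-11 FREE][12-28 ALLOC][29-42 ALLOC][43-43 FREE]
free(b): b = 29 -> block [29-42 ALLOC]; mark free, coalesce with adjacent free neighbors -> [0-11 FREE][12-28 ALLOC][29-43 FREE]

Answer: [0-11 FREE][12-28 ALLOC][29-43 FREE]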